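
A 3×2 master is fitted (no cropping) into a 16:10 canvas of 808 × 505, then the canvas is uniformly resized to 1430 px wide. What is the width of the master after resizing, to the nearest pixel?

In the 808×505 frame the master fills the height: width = 505 × 3/2 ≈ 757.50 px.
Resizing to 1430 px wide multiplies everything by 1.7698: 757.50 → 1340.62 px.

1341 px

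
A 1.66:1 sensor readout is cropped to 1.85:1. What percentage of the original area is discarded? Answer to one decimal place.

Going from 1.66:1 to 1.85:1 means cutting height while keeping width.
(1.660)/(1.850) ≈ 0.897 of the area survives, leaving 10.27% discarded.

10.3%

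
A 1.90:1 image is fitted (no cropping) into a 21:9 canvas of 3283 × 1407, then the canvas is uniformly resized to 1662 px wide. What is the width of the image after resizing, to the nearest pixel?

1353 px

At 3283×1407 the image is height-limited, so width = 1407 × 1.900 ≈ 2673.30 px.
Resizing to 1662 px wide multiplies everything by 0.5062: 2673.30 → 1353.34 px.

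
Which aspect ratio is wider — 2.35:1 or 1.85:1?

2.35 and 1.85; 2.35 > 1.85.

2.35:1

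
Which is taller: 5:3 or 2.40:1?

5:3

5:3 = 1.667 and 2.4; 2.4 > 1.667. The smaller width-to-height ratio is the taller frame.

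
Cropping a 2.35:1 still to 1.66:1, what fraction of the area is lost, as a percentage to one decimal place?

29.4%

The height stays; only width is cut (since 1.66:1 is narrower than 2.35:1).
(1.660)/(2.350) ≈ 0.706 of the area survives, leaving 29.36% discarded.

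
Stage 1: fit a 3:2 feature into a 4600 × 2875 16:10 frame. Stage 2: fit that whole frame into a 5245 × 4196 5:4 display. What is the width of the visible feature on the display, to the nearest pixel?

3:2 in 4600×2875: fills the height, so the feature is 4312.50 × 2875.00.
The 16:10 canvas is width-limited in 5245×4196, giving 5245.00 × 3278.12; scale factor 1.1402.
So the feature's width is 4312.50 × 1.1402 ≈ 4917.19.

4917 px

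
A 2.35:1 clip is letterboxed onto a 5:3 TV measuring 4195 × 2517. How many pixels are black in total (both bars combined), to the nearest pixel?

3070294 pixels

2.35:1 (2.350) > 5:3 (1.667), so the clip fills the width.
Content height = 4195 / 2.350 ≈ 1785.1064 px.
Black = 2517 − 1785.1064 = 731.8936 px.
Bar area = 731.8936 × 4195 ≈ 3070294 px.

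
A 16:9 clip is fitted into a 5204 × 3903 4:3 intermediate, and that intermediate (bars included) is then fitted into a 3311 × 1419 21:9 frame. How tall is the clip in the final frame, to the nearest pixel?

16:9 in 5204×3903: fills the width, so the clip is 5204.00 × 2927.25.
4:3 in 3311×1419: fills the height, so the intermediate becomes 1892.00 × 1419.00 — a scale of ×0.3636.
Applying the same ×0.3636: 2927.25 → 1064.25.

1064 px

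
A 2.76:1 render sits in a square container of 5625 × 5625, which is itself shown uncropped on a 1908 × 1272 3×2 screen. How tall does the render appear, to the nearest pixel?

461 px

First fit — 2.76:1 into 5625×5625 spans the width: 5625.00 × 2038.04.
Second fit — the square canvas into 1908×1272 spans the height: 1272.00 × 1272.00 (×0.2261 from 5625×5625).
Applying the same ×0.2261: 2038.04 → 460.87.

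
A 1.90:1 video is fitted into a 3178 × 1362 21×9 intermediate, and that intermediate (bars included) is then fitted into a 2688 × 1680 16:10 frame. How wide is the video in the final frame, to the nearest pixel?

1.90:1 in 3178×1362: fills the height, so the video is 2587.80 × 1362.00.
Second fit — the 21×9 canvas into 2688×1680 spans the width: 2688.00 × 1152.00 (×0.8458 from 3178×1362).
Applying the same ×0.8458: 2587.80 → 2188.80.

2189 px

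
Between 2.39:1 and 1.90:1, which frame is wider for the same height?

2.39 and 1.9; 2.39 > 1.9.

2.39:1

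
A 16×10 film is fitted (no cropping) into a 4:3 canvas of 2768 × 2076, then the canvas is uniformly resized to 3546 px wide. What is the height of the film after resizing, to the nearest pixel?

2216 px

In the 2768×2076 frame the film fills the width: height = 2768 × 10/16 ≈ 1730.00 px.
The frame scales by 3546/2768 = 1.2811; 1730.00 × 1.2811 ≈ 2216.25 px.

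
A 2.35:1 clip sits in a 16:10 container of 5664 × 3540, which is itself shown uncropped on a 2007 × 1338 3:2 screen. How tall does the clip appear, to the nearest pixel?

854 px

2.35:1 in 5664×3540: fills the width, so the clip is 5664.00 × 2410.21.
16:10 in 2007×1338: fills the width, so the intermediate becomes 2007.00 × 1254.38 — a scale of ×0.3543.
So the clip's height is 2410.21 × 0.3543 ≈ 854.04.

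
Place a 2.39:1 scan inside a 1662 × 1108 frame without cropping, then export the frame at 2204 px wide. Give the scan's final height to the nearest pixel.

In the 1662×1108 frame the scan fills the width: height = 1662 / 2.390 ≈ 695.40 px.
Resizing to 2204 px wide multiplies everything by 1.3261: 695.40 → 922.18 px.

922 px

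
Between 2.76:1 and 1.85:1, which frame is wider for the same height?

2.76:1

2.76 and 1.85; 2.76 > 1.85.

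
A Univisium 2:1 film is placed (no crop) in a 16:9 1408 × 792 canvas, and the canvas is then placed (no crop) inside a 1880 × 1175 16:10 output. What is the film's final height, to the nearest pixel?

940 px

First fit — Univisium 2:1 into 1408×792 spans the width: 1408.00 × 704.00.
The 16:9 canvas is width-limited in 1880×1175, giving 1880.00 × 1057.50; scale factor 1.3352.
So the film's height is 704.00 × 1.3352 ≈ 940.00.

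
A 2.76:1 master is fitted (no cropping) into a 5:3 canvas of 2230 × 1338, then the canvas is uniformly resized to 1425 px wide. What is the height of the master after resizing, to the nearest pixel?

516 px

At 2230×1338 the master is width-limited, so height = 2230 / 2.760 ≈ 807.97 px.
Scaling 2230 → 1425 is ×0.6390, so the height becomes 807.97 × 0.6390 ≈ 516.30 px.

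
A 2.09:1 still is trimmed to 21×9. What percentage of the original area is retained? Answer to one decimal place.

89.6%

The width stays; only height is cut (since 21×9 is wider than 2.09:1).
(2.090)/(2.333) ≈ 0.896 of the area survives.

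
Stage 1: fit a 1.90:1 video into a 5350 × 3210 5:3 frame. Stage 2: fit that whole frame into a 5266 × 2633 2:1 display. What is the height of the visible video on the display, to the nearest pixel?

Inside the 5350×3210 canvas the video is width-limited at 5350.00 × 2815.79.
5:3 in 5266×2633: fills the height, so the intermediate becomes 4388.33 × 2633.00 — a scale of ×0.8202.
So the video's height is 2815.79 × 0.8202 ≈ 2309.65.

2310 px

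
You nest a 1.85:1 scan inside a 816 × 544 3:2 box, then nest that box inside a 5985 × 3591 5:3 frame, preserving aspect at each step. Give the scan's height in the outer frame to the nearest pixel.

2912 px

1.85:1 in 816×544: fills the width, so the scan is 816.00 × 441.08.
3:2 in 5985×3591: fills the height, so the intermediate becomes 5386.50 × 3591.00 — a scale of ×6.6011.
Applying the same ×6.6011: 441.08 → 2911.62.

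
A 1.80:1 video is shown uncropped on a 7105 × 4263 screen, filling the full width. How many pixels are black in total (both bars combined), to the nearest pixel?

2243601 pixels

That makes the image 3947.2222 px tall (7105 / 1.800).
4263 − 3947.2222 = 315.7778 px of bars.
That's 315.7778 × 7105 ≈ 2243601 black pixels.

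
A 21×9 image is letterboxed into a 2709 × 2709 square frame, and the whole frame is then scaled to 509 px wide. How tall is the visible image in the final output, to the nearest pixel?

In the 2709×2709 frame the image fills the width: height = 2709 × 9/21 ≈ 1161.00 px.
The frame scales by 509/2709 = 0.1879; 1161.00 × 0.1879 ≈ 218.14 px.

218 px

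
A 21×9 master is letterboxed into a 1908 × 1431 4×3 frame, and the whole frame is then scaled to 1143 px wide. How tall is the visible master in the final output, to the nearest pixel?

490 px

Fitted into 1908×1431, the master spans the width; its height is 1908 × 9/21 ≈ 817.71 px.
The frame scales by 1143/1908 = 0.5991; 817.71 × 0.5991 ≈ 489.86 px.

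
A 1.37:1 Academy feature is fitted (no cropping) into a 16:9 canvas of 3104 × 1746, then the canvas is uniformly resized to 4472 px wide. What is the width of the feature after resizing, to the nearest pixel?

At 3104×1746 the feature is height-limited, so width = 1746 × 1.370 ≈ 2392.02 px.
Scaling 3104 → 4472 is ×1.4407, so the width becomes 2392.02 × 1.4407 ≈ 3446.24 px.

3446 px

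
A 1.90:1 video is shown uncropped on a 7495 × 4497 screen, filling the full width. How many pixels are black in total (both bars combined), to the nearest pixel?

4139212 pixels

Content height = 7495 / 1.900 ≈ 3944.7368 px.
Black = 4497 − 3944.7368 = 552.2632 px.
Across the 7495-px span: 552.2632 × 7495 ≈ 4139212 px.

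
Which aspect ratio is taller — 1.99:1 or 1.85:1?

1.99 and 1.85; 1.99 > 1.85. The smaller width-to-height ratio is the taller frame.

1.85:1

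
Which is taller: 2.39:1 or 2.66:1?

2.39:1

2.39 and 2.66; 2.66 > 2.39. The smaller width-to-height ratio is the taller frame.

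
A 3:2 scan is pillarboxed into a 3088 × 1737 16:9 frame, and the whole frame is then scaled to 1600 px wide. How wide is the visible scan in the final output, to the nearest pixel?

1350 px

At 3088×1737 the scan is height-limited, so width = 1737 × 3/2 ≈ 2605.50 px.
Resizing to 1600 px wide multiplies everything by 0.5181: 2605.50 → 1350.00 px.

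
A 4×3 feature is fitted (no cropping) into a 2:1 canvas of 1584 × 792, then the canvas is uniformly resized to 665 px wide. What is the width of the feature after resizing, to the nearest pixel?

At 1584×792 the feature is height-limited, so width = 792 × 4/3 ≈ 1056.00 px.
Resizing to 665 px wide multiplies everything by 0.4198: 1056.00 → 443.33 px.

443 px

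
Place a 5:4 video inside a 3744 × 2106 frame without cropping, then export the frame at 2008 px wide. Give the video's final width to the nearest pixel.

In the 3744×2106 frame the video fills the height: width = 2106 × 5/4 ≈ 2632.50 px.
Scaling 3744 → 2008 is ×0.5363, so the width becomes 2632.50 × 0.5363 ≈ 1411.88 px.

1412 px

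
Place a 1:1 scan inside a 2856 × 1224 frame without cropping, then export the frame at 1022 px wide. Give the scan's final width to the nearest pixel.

In the 2856×1224 frame the scan fills the height: width = 1224 × 1/1 ≈ 1224.00 px.
Scaling 2856 → 1022 is ×0.3578, so the width becomes 1224.00 × 0.3578 ≈ 438.00 px.

438 px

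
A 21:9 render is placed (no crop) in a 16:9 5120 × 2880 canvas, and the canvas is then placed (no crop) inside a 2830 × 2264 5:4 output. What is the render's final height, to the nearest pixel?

Inside the 5120×2880 canvas the render is width-limited at 5120.00 × 2194.29.
Second fit — the 16:9 canvas into 2830×2264 spans the width: 2830.00 × 1591.88 (×0.5527 from 5120×2880).
Applying the same ×0.5527: 2194.29 → 1212.86.

1213 px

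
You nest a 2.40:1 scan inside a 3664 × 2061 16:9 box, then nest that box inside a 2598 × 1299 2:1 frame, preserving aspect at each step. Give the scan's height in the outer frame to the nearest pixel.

962 px

First fit — 2.40:1 into 3664×2061 spans the width: 3664.00 × 1526.67.
16:9 in 2598×1299: fills the height, so the intermediate becomes 2309.33 × 1299.00 — a scale of ×0.6303.
Applying the same ×0.6303: 1526.67 → 962.22.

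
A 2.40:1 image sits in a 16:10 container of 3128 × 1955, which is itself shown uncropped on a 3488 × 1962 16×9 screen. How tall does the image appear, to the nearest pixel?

1308 px

First fit — 2.40:1 into 3128×1955 spans the width: 3128.00 × 1303.33.
16:10 in 3488×1962: fills the height, so the intermediate becomes 3139.20 × 1962.00 — a scale of ×1.0036.
Applying the same ×1.0036: 1303.33 → 1308.00.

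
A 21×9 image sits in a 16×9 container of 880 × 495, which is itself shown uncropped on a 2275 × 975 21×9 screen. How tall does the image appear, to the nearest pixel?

743 px

Inside the 880×495 canvas the image is width-limited at 880.00 × 377.14.
The 16×9 canvas is height-limited in 2275×975, giving 1733.33 × 975.00; scale factor 1.9697.
So the image's height is 377.14 × 1.9697 ≈ 742.86.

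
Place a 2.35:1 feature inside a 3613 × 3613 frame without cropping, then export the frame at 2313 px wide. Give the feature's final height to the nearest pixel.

In the 3613×3613 frame the feature fills the width: height = 3613 / 2.350 ≈ 1537.45 px.
Scaling 3613 → 2313 is ×0.6402, so the height becomes 1537.45 × 0.6402 ≈ 984.26 px.

984 px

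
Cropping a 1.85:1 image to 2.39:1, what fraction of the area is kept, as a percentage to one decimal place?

77.4%

Going from 1.85:1 to 2.39:1 means cutting height while keeping width.
(1.850)/(2.390) ≈ 0.774 of the area survives.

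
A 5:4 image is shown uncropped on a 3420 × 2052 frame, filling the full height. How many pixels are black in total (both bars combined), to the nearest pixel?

That makes the image 2565.0000 px wide (2052 × 5/4).
Leftover width: 3420 − 2565.0000 = 855.0000 px.
That's 855.0000 × 2052 ≈ 1754460 black pixels.

1754460 pixels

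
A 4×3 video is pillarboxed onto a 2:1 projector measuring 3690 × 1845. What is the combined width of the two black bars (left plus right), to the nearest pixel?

Since 1.333 < 2.000, the video is height-limited.
That makes the image 2460.00 px wide (1845 × 4/3).
Black = 3690 − 2460.00 = 1230.00 px.

1230 px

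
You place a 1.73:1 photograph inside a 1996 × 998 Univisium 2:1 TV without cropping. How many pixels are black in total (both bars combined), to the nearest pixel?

268921 pixels

1.73:1 (1.730) < Univisium 2:1 (2.000), so the photograph fills the height.
Content width = 998 × 1.730 ≈ 1726.5400 px.
Black = 1996 − 1726.5400 = 269.4600 px.
That's 269.4600 × 998 ≈ 268921 black pixels.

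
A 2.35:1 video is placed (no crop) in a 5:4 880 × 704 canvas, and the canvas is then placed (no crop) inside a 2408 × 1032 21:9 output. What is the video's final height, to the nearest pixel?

549 px

First fit — 2.35:1 into 880×704 spans the width: 880.00 × 374.47.
The 5:4 canvas is height-limited in 2408×1032, giving 1290.00 × 1032.00; scale factor 1.4659.
So the video's height is 374.47 × 1.4659 ≈ 548.94.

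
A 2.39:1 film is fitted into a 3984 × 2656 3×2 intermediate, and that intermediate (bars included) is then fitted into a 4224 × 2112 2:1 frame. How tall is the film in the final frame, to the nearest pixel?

1326 px

Inside the 3984×2656 canvas the film is width-limited at 3984.00 × 1666.95.
The 3×2 canvas is height-limited in 4224×2112, giving 3168.00 × 2112.00; scale factor 0.7952.
Applying the same ×0.7952: 1666.95 → 1325.52.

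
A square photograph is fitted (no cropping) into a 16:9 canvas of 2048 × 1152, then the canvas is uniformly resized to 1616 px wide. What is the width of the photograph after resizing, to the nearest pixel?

909 px

In the 2048×1152 frame the photograph fills the height: width = 1152 × 1/1 ≈ 1152.00 px.
Resizing to 1616 px wide multiplies everything by 0.7891: 1152.00 → 909.00 px.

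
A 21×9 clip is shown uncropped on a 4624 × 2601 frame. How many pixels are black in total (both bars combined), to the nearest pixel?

2863577 pixels

Since 2.333 > 1.778, the clip is width-limited.
The clip is 4624 × 9/21 ≈ 1981.7143 px tall.
2601 − 1981.7143 = 619.2857 px of bars.
Across the 4624-px span: 619.2857 × 4624 ≈ 2863577 px.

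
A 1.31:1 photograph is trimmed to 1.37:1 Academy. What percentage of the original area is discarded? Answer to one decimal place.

4.4%

Going from 1.31:1 to 1.37:1 Academy means cutting height while keeping width.
Area ratio = (1.310)/(1.370) = 95.62%; the remaining 4.38% is cropped out.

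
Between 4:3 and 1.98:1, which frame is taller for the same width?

4:3

4:3 = 1.333 and 1.98; 1.98 > 1.333. The smaller width-to-height ratio is the taller frame.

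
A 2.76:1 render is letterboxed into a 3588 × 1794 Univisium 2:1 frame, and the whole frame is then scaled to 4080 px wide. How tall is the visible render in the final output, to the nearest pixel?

1478 px

In the 3588×1794 frame the render fills the width: height = 3588 / 2.760 ≈ 1300.00 px.
The frame scales by 4080/3588 = 1.1371; 1300.00 × 1.1371 ≈ 1478.26 px.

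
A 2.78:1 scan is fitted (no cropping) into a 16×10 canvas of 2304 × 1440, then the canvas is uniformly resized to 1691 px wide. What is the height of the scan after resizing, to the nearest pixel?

608 px

In the 2304×1440 frame the scan fills the width: height = 2304 / 2.780 ≈ 828.78 px.
The frame scales by 1691/2304 = 0.7339; 828.78 × 0.7339 ≈ 608.27 px.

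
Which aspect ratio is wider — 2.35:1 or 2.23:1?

2.35 and 2.23; 2.35 > 2.23.

2.35:1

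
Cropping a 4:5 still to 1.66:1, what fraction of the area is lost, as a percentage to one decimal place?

Going from 4:5 to 1.66:1 means cutting height while keeping width.
(0.800)/(1.660) ≈ 0.482 of the area survives, leaving 51.81% discarded.

51.8%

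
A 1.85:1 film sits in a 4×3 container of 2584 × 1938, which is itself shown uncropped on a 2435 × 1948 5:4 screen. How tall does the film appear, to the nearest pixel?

First fit — 1.85:1 into 2584×1938 spans the width: 2584.00 × 1396.76.
Second fit — the 4×3 canvas into 2435×1948 spans the width: 2435.00 × 1826.25 (×0.9423 from 2584×1938).
Applying the same ×0.9423: 1396.76 → 1316.22.

1316 px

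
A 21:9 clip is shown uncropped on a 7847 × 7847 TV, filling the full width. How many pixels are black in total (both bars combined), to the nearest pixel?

That makes the image 3363.0000 px tall (7847 × 9/21).
Leftover height: 7847 − 3363.0000 = 4484.0000 px.
Bar area = 4484.0000 × 7847 ≈ 35185948 px.

35185948 pixels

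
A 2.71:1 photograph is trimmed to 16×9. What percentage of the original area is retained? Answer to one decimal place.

Going from 2.71:1 to 16×9 means cutting width while keeping height.
Fraction kept = (1.778)/(2.710) ≈ 65.60%.

65.6%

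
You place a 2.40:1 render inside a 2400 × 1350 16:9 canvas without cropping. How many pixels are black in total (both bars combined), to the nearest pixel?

840000 pixels

Since 2.400 > 1.778, the render is width-limited.
That makes the image 1000.0000 px tall (2400 / 2.400).
1350 − 1000.0000 = 350.0000 px of bars.
That's 350.0000 × 2400 ≈ 840000 black pixels.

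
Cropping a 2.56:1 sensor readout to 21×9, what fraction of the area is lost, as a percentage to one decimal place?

Going from 2.56:1 to 21×9 means cutting width while keeping height.
(2.333)/(2.560) ≈ 0.911 of the area survives, leaving 8.85% discarded.

8.9%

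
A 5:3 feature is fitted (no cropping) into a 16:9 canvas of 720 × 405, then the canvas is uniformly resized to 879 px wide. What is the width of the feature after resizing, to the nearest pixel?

824 px

In the 720×405 frame the feature fills the height: width = 405 × 5/3 ≈ 675.00 px.
Scaling 720 → 879 is ×1.2208, so the width becomes 675.00 × 1.2208 ≈ 824.06 px.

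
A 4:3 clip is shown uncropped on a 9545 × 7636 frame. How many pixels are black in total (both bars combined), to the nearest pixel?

Since 1.333 > 1.250, the clip is width-limited.
The clip is 9545 × 3/4 ≈ 7158.7500 px tall.
Black = 7636 − 7158.7500 = 477.2500 px.
Bar area = 477.2500 × 9545 ≈ 4555351 px.

4555351 pixels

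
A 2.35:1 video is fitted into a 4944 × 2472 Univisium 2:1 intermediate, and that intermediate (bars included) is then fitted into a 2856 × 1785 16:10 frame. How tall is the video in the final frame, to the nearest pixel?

1215 px

2.35:1 in 4944×2472: fills the width, so the video is 4944.00 × 2103.83.
Univisium 2:1 in 2856×1785: fills the width, so the intermediate becomes 2856.00 × 1428.00 — a scale of ×0.5777.
The video scales with it: height 2103.83 × 0.5777 ≈ 1215.32.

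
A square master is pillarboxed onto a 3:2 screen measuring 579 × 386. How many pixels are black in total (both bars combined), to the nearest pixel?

74498 pixels

square is narrower than 3:2, so it spans the full height.
The master is 386 × 1/1 ≈ 386.0000 px wide.
Leftover width: 579 − 386.0000 = 193.0000 px.
That's 193.0000 × 386 ≈ 74498 black pixels.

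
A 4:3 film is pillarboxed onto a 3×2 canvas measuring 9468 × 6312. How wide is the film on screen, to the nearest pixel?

4:3 is narrower than 3×2, so it spans the full height.
The film is 6312 × 4/3 ≈ 8416.00 px wide.

8416 px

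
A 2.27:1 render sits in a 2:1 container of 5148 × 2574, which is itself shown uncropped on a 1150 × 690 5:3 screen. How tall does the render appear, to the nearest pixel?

507 px

First fit — 2.27:1 into 5148×2574 spans the width: 5148.00 × 2267.84.
The 2:1 canvas is width-limited in 1150×690, giving 1150.00 × 575.00; scale factor 0.2234.
The render scales with it: height 2267.84 × 0.2234 ≈ 506.61.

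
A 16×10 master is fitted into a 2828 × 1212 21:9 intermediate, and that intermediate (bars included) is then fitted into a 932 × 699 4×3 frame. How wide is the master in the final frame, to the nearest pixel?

Inside the 2828×1212 canvas the master is height-limited at 1939.20 × 1212.00.
The 21:9 canvas is width-limited in 932×699, giving 932.00 × 399.43; scale factor 0.3296.
The master scales with it: width 1939.20 × 0.3296 ≈ 639.09.

639 px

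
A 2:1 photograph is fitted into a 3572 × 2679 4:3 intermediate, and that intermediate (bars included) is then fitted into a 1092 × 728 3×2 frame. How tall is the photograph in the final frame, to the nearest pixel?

First fit — 2:1 into 3572×2679 spans the width: 3572.00 × 1786.00.
The 4:3 canvas is height-limited in 1092×728, giving 970.67 × 728.00; scale factor 0.2717.
The photograph scales with it: height 1786.00 × 0.2717 ≈ 485.33.

485 px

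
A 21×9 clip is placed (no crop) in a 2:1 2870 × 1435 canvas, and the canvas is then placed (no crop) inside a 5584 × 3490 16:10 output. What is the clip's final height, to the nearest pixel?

2393 px

21×9 in 2870×1435: fills the width, so the clip is 2870.00 × 1230.00.
Second fit — the 2:1 canvas into 5584×3490 spans the width: 5584.00 × 2792.00 (×1.9456 from 2870×1435).
So the clip's height is 1230.00 × 1.9456 ≈ 2393.14.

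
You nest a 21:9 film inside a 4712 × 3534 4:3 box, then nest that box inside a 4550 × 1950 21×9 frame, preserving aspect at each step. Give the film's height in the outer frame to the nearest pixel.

1114 px

21:9 in 4712×3534: fills the width, so the film is 4712.00 × 2019.43.
The 4:3 canvas is height-limited in 4550×1950, giving 2600.00 × 1950.00; scale factor 0.5518.
The film scales with it: height 2019.43 × 0.5518 ≈ 1114.29.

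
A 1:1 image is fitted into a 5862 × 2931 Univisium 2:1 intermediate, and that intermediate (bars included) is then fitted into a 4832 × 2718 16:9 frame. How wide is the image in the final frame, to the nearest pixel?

2416 px

Inside the 5862×2931 canvas the image is height-limited at 2931.00 × 2931.00.
The Univisium 2:1 canvas is width-limited in 4832×2718, giving 4832.00 × 2416.00; scale factor 0.8243.
The image scales with it: width 2931.00 × 0.8243 ≈ 2416.00.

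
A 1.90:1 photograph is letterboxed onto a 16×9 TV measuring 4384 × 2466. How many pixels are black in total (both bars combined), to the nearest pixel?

1.90:1 is wider than 16×9, so it spans the full width.
The photograph is 4384 / 1.900 ≈ 2307.3684 px tall.
Leftover height: 2466 − 2307.3684 = 158.6316 px.
Across the 4384-px span: 158.6316 × 4384 ≈ 695441 px.

695441 pixels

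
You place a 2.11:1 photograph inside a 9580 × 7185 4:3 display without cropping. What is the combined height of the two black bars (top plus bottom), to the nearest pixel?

Since 2.110 > 1.333, the photograph is width-limited.
The photograph is 9580 / 2.110 ≈ 4540.28 px tall.
Black = 7185 − 4540.28 = 2644.72 px.

2645 px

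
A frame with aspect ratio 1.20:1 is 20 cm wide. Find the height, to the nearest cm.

17 cm

20 / 1.200 = 16.67.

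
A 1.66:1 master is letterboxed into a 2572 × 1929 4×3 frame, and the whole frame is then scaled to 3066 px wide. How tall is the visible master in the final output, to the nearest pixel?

1847 px

At 2572×1929 the master is width-limited, so height = 2572 / 1.660 ≈ 1549.40 px.
Scaling 2572 → 3066 is ×1.1921, so the height becomes 1549.40 × 1.1921 ≈ 1846.99 px.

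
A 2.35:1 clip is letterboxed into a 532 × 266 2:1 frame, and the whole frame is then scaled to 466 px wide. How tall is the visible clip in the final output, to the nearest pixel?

198 px

At 532×266 the clip is width-limited, so height = 532 / 2.350 ≈ 226.38 px.
The frame scales by 466/532 = 0.8759; 226.38 × 0.8759 ≈ 198.30 px.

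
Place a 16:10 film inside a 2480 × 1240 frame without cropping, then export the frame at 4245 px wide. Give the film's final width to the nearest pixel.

At 2480×1240 the film is height-limited, so width = 1240 × 16/10 ≈ 1984.00 px.
The frame scales by 4245/2480 = 1.7117; 1984.00 × 1.7117 ≈ 3396.00 px.

3396 px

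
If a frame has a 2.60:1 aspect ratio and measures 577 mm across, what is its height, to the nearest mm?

222 mm

Height = 577 / 2.600 = 221.92.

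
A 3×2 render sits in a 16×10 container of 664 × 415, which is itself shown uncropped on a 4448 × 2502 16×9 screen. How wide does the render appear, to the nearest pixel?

3753 px

Inside the 664×415 canvas the render is height-limited at 622.50 × 415.00.
Second fit — the 16×10 canvas into 4448×2502 spans the height: 4003.20 × 2502.00 (×6.0289 from 664×415).
Applying the same ×6.0289: 622.50 → 3753.00.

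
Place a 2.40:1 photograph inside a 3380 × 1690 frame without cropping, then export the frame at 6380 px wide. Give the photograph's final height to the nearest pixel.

2658 px

At 3380×1690 the photograph is width-limited, so height = 3380 / 2.400 ≈ 1408.33 px.
Resizing to 6380 px wide multiplies everything by 1.8876: 1408.33 → 2658.33 px.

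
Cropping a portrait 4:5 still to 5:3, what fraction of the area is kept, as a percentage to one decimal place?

48.0%

The width stays; only height is cut (since 5:3 is wider than portrait 4:5).
Area ratio = (0.800)/(1.667) = 48.00% retained.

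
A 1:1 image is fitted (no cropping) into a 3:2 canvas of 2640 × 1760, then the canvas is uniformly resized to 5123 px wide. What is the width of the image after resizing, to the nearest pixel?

3415 px

At 2640×1760 the image is height-limited, so width = 1760 × 1/1 ≈ 1760.00 px.
Scaling 2640 → 5123 is ×1.9405, so the width becomes 1760.00 × 1.9405 ≈ 3415.33 px.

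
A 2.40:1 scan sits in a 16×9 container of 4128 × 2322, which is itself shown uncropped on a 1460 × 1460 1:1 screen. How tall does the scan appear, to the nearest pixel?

608 px

2.40:1 in 4128×2322: fills the width, so the scan is 4128.00 × 1720.00.
Second fit — the 16×9 canvas into 1460×1460 spans the width: 1460.00 × 821.25 (×0.3537 from 4128×2322).
So the scan's height is 1720.00 × 0.3537 ≈ 608.33.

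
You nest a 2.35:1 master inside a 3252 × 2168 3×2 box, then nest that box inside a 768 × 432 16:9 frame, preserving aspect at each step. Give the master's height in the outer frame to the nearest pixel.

First fit — 2.35:1 into 3252×2168 spans the width: 3252.00 × 1383.83.
3×2 in 768×432: fills the height, so the intermediate becomes 648.00 × 432.00 — a scale of ×0.1993.
Applying the same ×0.1993: 1383.83 → 275.74.

276 px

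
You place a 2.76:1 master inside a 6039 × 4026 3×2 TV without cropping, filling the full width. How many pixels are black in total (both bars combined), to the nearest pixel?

The master is 6039 / 2.760 ≈ 2188.0435 px tall.
Black = 4026 − 2188.0435 = 1837.9565 px.
That's 1837.9565 × 6039 ≈ 11099419 black pixels.

11099419 pixels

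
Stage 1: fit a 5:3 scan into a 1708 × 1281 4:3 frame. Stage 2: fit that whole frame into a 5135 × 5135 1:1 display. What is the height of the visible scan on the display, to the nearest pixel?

3081 px

First fit — 5:3 into 1708×1281 spans the width: 1708.00 × 1024.80.
4:3 in 5135×5135: fills the width, so the intermediate becomes 5135.00 × 3851.25 — a scale of ×3.0064.
The scan scales with it: height 1024.80 × 3.0064 ≈ 3081.00.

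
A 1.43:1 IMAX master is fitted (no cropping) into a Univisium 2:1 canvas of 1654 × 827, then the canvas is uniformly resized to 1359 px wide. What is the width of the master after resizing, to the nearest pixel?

In the 1654×827 frame the master fills the height: width = 827 × 1.430 ≈ 1182.61 px.
Resizing to 1359 px wide multiplies everything by 0.8216: 1182.61 → 971.68 px.

972 px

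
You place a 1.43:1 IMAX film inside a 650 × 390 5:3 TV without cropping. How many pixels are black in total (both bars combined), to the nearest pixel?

35997 pixels

Since 1.430 < 1.667, the film is height-limited.
Content width = 390 × 1.430 ≈ 557.7000 px.
Leftover width: 650 − 557.7000 = 92.3000 px.
That's 92.3000 × 390 ≈ 35997 black pixels.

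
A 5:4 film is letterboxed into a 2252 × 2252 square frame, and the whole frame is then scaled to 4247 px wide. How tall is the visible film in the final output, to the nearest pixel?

3398 px

Fitted into 2252×2252, the film spans the width; its height is 2252 × 4/5 ≈ 1801.60 px.
Resizing to 4247 px wide multiplies everything by 1.8859: 1801.60 → 3397.60 px.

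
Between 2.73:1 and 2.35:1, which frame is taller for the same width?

2.35:1

2.73 and 2.35; 2.73 > 2.35. The smaller width-to-height ratio is the taller frame.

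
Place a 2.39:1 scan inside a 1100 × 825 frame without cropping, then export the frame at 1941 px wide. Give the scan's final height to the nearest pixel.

Fitted into 1100×825, the scan spans the width; its height is 1100 / 2.390 ≈ 460.25 px.
The frame scales by 1941/1100 = 1.7645; 460.25 × 1.7645 ≈ 812.13 px.

812 px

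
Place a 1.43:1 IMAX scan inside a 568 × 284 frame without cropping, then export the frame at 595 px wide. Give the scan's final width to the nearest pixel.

Fitted into 568×284, the scan spans the height; its width is 284 × 1.430 ≈ 406.12 px.
The frame scales by 595/568 = 1.0475; 406.12 × 1.0475 ≈ 425.43 px.

425 px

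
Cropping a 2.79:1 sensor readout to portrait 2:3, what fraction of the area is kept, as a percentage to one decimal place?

portrait 2:3 is narrower than 2.79:1, so the crop keeps the full height and trims the width.
Area ratio = (0.667)/(2.790) = 23.89% retained.

23.9%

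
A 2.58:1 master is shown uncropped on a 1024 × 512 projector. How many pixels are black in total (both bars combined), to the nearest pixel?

Since 2.580 > 2.000, the master is width-limited.
That makes the image 396.8992 px tall (1024 / 2.580).
512 − 396.8992 = 115.1008 px of bars.
Across the 1024-px span: 115.1008 × 1024 ≈ 117863 px.

117863 pixels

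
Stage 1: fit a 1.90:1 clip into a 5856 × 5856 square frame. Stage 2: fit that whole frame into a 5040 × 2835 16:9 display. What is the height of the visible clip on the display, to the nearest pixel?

First fit — 1.90:1 into 5856×5856 spans the width: 5856.00 × 3082.11.
Second fit — the square canvas into 5040×2835 spans the height: 2835.00 × 2835.00 (×0.4841 from 5856×5856).
Applying the same ×0.4841: 3082.11 → 1492.11.

1492 px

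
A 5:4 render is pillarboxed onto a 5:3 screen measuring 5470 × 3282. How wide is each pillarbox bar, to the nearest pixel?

684 px

Since 1.250 < 1.667, the render is height-limited.
Content width = 3282 × 5/4 ≈ 4102.50 px.
5470 − 4102.50 = 1367.50 px of bars (683.75 each).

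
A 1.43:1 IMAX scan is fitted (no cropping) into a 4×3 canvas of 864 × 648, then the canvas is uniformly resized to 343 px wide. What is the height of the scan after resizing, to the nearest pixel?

240 px

Fitted into 864×648, the scan spans the width; its height is 864 / 1.430 ≈ 604.20 px.
Resizing to 343 px wide multiplies everything by 0.3970: 604.20 → 239.86 px.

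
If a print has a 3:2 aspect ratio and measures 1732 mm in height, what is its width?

Width = 1732 × 3/2 = 2598.

2598 mm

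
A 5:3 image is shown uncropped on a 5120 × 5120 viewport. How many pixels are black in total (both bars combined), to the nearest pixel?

10485760 pixels

Since 1.667 > 1.000, the image is width-limited.
That makes the image 3072.0000 px tall (5120 × 3/5).
Leftover height: 5120 − 3072.0000 = 2048.0000 px.
That's 2048.0000 × 5120 ≈ 10485760 black pixels.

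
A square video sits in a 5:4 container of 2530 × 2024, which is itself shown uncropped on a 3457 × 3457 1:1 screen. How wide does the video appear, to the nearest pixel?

First fit — square into 2530×2024 spans the height: 2024.00 × 2024.00.
Second fit — the 5:4 canvas into 3457×3457 spans the width: 3457.00 × 2765.60 (×1.3664 from 2530×2024).
Applying the same ×1.3664: 2024.00 → 2765.60.

2766 px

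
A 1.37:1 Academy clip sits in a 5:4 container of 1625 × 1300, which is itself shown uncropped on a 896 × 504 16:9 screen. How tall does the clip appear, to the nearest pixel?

First fit — 1.37:1 Academy into 1625×1300 spans the width: 1625.00 × 1186.13.
Second fit — the 5:4 canvas into 896×504 spans the height: 630.00 × 504.00 (×0.3877 from 1625×1300).
Applying the same ×0.3877: 1186.13 → 459.85.

460 px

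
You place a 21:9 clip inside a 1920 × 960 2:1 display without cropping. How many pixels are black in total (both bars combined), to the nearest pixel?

21:9 (2.333) > 2:1 (2.000), so the clip fills the width.
That makes the image 822.8571 px tall (1920 × 9/21).
Black = 960 − 822.8571 = 137.1429 px.
Across the 1920-px span: 137.1429 × 1920 ≈ 263314 px.

263314 pixels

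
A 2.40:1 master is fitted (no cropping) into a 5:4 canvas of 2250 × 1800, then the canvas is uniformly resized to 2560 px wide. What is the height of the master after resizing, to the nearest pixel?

1067 px

At 2250×1800 the master is width-limited, so height = 2250 / 2.400 ≈ 937.50 px.
Resizing to 2560 px wide multiplies everything by 1.1378: 937.50 → 1066.67 px.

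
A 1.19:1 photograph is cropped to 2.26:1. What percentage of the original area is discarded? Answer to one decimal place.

The width stays; only height is cut (since 2.26:1 is wider than 1.19:1).
(1.190)/(2.260) ≈ 0.527 of the area survives, leaving 47.35% discarded.

47.3%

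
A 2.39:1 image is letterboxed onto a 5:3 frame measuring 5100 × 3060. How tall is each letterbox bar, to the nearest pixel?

463 px

2.39:1 (2.390) > 5:3 (1.667), so the image fills the width.
That makes the image 2133.89 px tall (5100 / 2.390).
3060 − 2133.89 = 926.11 px of bars (463.05 each).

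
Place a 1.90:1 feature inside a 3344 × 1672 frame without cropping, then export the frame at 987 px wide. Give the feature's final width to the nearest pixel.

938 px

At 3344×1672 the feature is height-limited, so width = 1672 × 1.900 ≈ 3176.80 px.
The frame scales by 987/3344 = 0.2952; 3176.80 × 0.2952 ≈ 937.65 px.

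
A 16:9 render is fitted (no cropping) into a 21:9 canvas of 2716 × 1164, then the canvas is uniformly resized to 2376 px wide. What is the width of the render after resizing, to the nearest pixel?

1810 px

At 2716×1164 the render is height-limited, so width = 1164 × 16/9 ≈ 2069.33 px.
Scaling 2716 → 2376 is ×0.8748, so the width becomes 2069.33 × 0.8748 ≈ 1810.29 px.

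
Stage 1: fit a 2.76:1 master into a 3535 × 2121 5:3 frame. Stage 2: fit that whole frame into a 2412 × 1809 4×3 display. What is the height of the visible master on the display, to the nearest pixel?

First fit — 2.76:1 into 3535×2121 spans the width: 3535.00 × 1280.80.
5:3 in 2412×1809: fills the width, so the intermediate becomes 2412.00 × 1447.20 — a scale of ×0.6823.
The master scales with it: height 1280.80 × 0.6823 ≈ 873.91.

874 px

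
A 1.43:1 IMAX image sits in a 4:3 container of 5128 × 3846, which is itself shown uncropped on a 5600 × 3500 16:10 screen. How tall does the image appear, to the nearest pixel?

Inside the 5128×3846 canvas the image is width-limited at 5128.00 × 3586.01.
The 4:3 canvas is height-limited in 5600×3500, giving 4666.67 × 3500.00; scale factor 0.9100.
So the image's height is 3586.01 × 0.9100 ≈ 3263.40.

3263 px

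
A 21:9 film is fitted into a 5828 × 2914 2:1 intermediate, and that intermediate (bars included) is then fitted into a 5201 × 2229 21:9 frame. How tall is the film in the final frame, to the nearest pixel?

21:9 in 5828×2914: fills the width, so the film is 5828.00 × 2497.71.
2:1 in 5201×2229: fills the height, so the intermediate becomes 4458.00 × 2229.00 — a scale of ×0.7649.
So the film's height is 2497.71 × 0.7649 ≈ 1910.57.

1911 px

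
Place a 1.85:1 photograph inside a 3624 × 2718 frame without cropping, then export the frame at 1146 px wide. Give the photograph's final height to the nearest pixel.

619 px

In the 3624×2718 frame the photograph fills the width: height = 3624 / 1.850 ≈ 1958.92 px.
Scaling 3624 → 1146 is ×0.3162, so the height becomes 1958.92 × 0.3162 ≈ 619.46 px.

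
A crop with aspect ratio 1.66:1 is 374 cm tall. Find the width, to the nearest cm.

621 cm

Width = 374 × 1.660 = 620.84.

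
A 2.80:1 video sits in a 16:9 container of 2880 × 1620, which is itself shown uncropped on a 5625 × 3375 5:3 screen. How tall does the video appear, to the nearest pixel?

Inside the 2880×1620 canvas the video is width-limited at 2880.00 × 1028.57.
The 16:9 canvas is width-limited in 5625×3375, giving 5625.00 × 3164.06; scale factor 1.9531.
So the video's height is 1028.57 × 1.9531 ≈ 2008.93.

2009 px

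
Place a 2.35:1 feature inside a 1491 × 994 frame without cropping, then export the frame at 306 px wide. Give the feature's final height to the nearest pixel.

130 px

In the 1491×994 frame the feature fills the width: height = 1491 / 2.350 ≈ 634.47 px.
Scaling 1491 → 306 is ×0.2052, so the height becomes 634.47 × 0.2052 ≈ 130.21 px.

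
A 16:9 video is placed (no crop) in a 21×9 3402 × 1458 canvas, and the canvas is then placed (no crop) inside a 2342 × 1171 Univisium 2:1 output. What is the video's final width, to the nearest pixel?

Inside the 3402×1458 canvas the video is height-limited at 2592.00 × 1458.00.
21×9 in 2342×1171: fills the width, so the intermediate becomes 2342.00 × 1003.71 — a scale of ×0.6884.
So the video's width is 2592.00 × 0.6884 ≈ 1784.38.

1784 px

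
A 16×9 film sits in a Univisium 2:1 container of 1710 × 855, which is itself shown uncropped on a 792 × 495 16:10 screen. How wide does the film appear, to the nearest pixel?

First fit — 16×9 into 1710×855 spans the height: 1520.00 × 855.00.
Second fit — the Univisium 2:1 canvas into 792×495 spans the width: 792.00 × 396.00 (×0.4632 from 1710×855).
The film scales with it: width 1520.00 × 0.4632 ≈ 704.00.

704 px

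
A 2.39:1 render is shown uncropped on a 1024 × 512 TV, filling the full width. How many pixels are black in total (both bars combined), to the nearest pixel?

85553 pixels

The render is 1024 / 2.390 ≈ 428.4519 px tall.
512 − 428.4519 = 83.5481 px of bars.
Across the 1024-px span: 83.5481 × 1024 ≈ 85553 px.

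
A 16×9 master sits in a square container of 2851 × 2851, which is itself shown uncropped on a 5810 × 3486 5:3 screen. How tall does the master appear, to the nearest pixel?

1961 px

16×9 in 2851×2851: fills the width, so the master is 2851.00 × 1603.69.
Second fit — the square canvas into 5810×3486 spans the height: 3486.00 × 3486.00 (×1.2227 from 2851×2851).
Applying the same ×1.2227: 1603.69 → 1960.88.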